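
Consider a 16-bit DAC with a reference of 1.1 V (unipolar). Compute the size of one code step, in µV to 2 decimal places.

Full-scale span = 1.1 V.
LSB = 1.1 / 2^16 = 1.1 / 65536 = 1.67847e-05 V = 16.78 µV.

16.78 µV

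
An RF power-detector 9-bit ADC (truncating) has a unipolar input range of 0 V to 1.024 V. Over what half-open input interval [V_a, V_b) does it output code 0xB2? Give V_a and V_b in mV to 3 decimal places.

LSB = 1.024/2^9 = 2.000 mV.
Code 0xB2 = 178 decimal.
V_a = V_low + 178·LSB = 0.356 V; V_b = V_low + 179·LSB = 0.358 V.

[356.000 mV, 358.000 mV)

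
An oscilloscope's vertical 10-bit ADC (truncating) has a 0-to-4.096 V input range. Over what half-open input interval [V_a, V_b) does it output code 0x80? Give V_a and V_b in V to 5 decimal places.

[0.51200 V, 0.51600 V)

LSB = 4.096/2^10 = 4.000 mV.
Code 0x80 = 128 decimal.
V_a = V_low + 128·LSB = 0.512 V; V_b = V_low + 129·LSB = 0.516 V.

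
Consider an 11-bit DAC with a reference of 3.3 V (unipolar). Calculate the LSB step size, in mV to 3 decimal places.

1.611 mV

Full-scale span = 3.3 V.
LSB = 3.3 / 2^11 = 3.3 / 2048 = 0.00161133 V = 1.611 mV.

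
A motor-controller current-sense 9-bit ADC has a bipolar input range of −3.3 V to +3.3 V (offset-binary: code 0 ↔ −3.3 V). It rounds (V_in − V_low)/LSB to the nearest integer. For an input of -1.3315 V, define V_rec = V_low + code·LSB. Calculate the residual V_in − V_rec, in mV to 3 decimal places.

Step size: 6.6 V ÷ 2^9 = 12.891 mV.
(-1.3315 − (−3.3))/0.0128906 = 152.7079; round gives code 153.
Code 153 maps back to (−3.3) + 153×0.0128906 V = -1.3277344 V.
Difference: -0.00376562 V → -3.766 mV.

-3.766 mV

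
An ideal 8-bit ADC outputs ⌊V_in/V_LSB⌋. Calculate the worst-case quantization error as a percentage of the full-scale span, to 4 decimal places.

0.3906 %

Truncating → worst-case error = 1 LSB = V_FS/2^8, so 100/256 = 0.390625 % of full scale.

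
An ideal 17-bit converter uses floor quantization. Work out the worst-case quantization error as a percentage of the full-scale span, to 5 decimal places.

0.00076 %

Truncating → worst-case error = 1 LSB = V_FS/2^17, so 100/131072 = 0.000762939 % of full scale.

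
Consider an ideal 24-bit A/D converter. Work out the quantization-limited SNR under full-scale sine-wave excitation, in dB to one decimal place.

SNR ≈ 6.02·N + 1.76 dB = 6.02·24 + 1.76 = 146.24 dB.

146.2 dB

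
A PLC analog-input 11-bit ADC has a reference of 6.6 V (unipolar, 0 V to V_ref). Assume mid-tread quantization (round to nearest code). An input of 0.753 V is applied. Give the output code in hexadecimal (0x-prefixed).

Full-scale span = 6.6 V; LSB = 6.6/2^11 = 3.223 mV.
(0.753 − 0) / 0.00322266 = 233.658 LSBs.
round(233.658) = 234.
In hexadecimal (0x-prefixed): 0xEA.

code 0xEA (decimal 234)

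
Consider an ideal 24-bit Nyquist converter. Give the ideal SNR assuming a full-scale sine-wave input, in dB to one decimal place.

SNR ≈ 6.02·N + 1.76 dB = 6.02·24 + 1.76 = 146.24 dB.

146.2 dB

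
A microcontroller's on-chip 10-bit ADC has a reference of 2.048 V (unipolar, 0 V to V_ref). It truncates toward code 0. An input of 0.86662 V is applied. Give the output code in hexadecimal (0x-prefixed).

With 1024 levels over 2.048 V, one step is 2.000 mV.
(V_in − V_low)/LSB = (0.86662 − 0) / 0.002 = 433.310.
So the output code is 433.
In hexadecimal (0x-prefixed): 0x1B1.

code 0x1B1 (decimal 433)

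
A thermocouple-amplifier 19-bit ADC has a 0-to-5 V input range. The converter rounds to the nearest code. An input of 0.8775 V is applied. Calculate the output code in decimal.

With 524288 levels over 5 V, one step is 9.54 µV.
(0.8775 − 0) / 9.53674e-06 = 92012.544 LSBs.
round(92012.544) = 92013.

code 92013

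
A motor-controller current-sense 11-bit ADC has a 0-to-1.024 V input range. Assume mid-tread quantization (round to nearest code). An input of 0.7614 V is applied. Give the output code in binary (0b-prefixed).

code 0b10111110011 (decimal 1523)

LSB = 1.024 V / 2048 = 0.500 mV.
Input sits at 1522.800 steps above V_low.
round(1522.800) = 1523.
In binary (0b-prefixed): 0b10111110011.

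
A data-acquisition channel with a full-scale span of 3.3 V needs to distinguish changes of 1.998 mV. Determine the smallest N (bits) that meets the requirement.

Number of steps required ≥ 3.3 V / 1.998 mV = 1651.65.
Need 2^N ≥ 1651.65; 2^10 = 1024, 2^11 = 2048.
Minimum N = 11.

11 bits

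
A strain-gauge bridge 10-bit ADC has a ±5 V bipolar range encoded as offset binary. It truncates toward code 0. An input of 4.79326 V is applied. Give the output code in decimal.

Full-scale span = 10 V; LSB = 10/2^10 = 9.766 mV.
Input sits at 1002.830 steps above V_low.
⌊·⌋(1002.830) = 1002.

code 1002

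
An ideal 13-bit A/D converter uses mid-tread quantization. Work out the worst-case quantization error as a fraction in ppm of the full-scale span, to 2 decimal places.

Rounding → worst-case error = ½ LSB = V_FS/2^14, so 1e+06/16384 = 61.0352 ppm of full scale.

61.04 ppm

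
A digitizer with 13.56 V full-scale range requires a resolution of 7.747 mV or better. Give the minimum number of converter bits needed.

Number of steps required ≥ 13.56 V / 7.747 mV = 1750.35.
Need 2^N ≥ 1750.35; 2^10 = 1024, 2^11 = 2048.
Minimum N = 11.

11 bits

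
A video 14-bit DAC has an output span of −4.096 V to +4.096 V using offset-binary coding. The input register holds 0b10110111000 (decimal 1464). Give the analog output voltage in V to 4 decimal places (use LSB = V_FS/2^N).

LSB = 8.192 V / 2^14 = 0.500 mV.
Code 0b10110111000 = 1464 decimal.
V_out = (−4.096) + 1464 × 0.0005 V = -3.364 V.

-3.3640 V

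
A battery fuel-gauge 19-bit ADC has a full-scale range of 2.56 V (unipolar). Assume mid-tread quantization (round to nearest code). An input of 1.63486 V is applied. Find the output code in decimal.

code 334819

With 524288 levels over 2.56 V, one step is 4.88 µV.
Input sits at 334819.328 steps above V_low.
round(334819.328) = 334819.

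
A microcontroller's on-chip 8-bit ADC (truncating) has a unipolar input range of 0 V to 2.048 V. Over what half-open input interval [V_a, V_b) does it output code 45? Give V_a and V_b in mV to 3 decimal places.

LSB = 2.048/2^8 = 8.000 mV.
V_a = V_low + 45·LSB = 0.36 V; V_b = V_low + 46·LSB = 0.368 V.

[360.000 mV, 368.000 mV)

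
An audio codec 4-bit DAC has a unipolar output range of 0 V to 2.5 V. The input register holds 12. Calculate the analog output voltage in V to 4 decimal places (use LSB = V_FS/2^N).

LSB = 2.5 V / 2^4 = 156.250 mV.
V_out = 0 + 12 × 0.15625 V = 1.875 V.

1.8750 V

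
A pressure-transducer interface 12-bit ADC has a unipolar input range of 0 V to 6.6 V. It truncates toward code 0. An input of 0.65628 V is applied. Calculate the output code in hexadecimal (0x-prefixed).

LSB = 6.6 V / 4096 = 1.611 mV.
Input sits at 407.291 steps above V_low.
⌊·⌋(407.291) = 407.
In hexadecimal (0x-prefixed): 0x197.

code 0x197 (decimal 407)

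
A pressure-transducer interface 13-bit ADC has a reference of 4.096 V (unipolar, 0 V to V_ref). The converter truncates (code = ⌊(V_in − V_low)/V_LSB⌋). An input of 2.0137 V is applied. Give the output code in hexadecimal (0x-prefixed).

LSB = 4.096 V / 8192 = 0.500 mV.
Input sits at 4027.400 steps above V_low.
Floor → code 4027.
In hexadecimal (0x-prefixed): 0xFBB.

code 0xFBB (decimal 4027)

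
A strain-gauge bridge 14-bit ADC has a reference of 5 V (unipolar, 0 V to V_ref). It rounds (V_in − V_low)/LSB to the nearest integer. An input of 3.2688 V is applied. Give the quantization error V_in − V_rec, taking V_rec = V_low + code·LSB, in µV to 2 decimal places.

One LSB is 5 V / 16384 = 305.18 µV.
(3.2688 − 0)/0.000305176 = 10711.2038; round gives code 10711.
Reconstructed: 3.2687378 V.
V_in − V_rec = 6.2207e-05 V = 62.21 µV.

62.21 µV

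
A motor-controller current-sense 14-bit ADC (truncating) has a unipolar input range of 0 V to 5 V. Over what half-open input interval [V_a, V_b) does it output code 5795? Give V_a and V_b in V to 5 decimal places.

[1.76849 V, 1.76880 V)

LSB = 5/2^14 = 305.18 µV.
V_a = V_low + 5795·LSB = 1.76849 V; V_b = V_low + 5796·LSB = 1.7688 V.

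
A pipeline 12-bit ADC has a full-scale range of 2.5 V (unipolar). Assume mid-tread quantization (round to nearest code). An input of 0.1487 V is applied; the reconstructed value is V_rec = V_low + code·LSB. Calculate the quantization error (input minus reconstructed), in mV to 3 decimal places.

-0.226 mV

LSB = 2.5/2^12 = 0.610 mV.
(V_in − V_low)/LSB = (0.1487 − 0)/0.000610352 = 243.6301 → code 244 (round).
Reconstructed: 0.14892578 V.
Difference: -0.000225781 V → -0.226 mV.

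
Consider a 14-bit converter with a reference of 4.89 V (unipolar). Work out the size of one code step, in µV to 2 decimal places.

298.46 µV

Full-scale span = 4.89 V.
LSB = 4.89 / 2^14 = 4.89 / 16384 = 0.000298462 V = 298.46 µV.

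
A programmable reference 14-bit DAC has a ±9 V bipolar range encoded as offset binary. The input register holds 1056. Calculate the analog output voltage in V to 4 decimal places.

LSB = 18 V / 2^14 = 1.099 mV.
V_out = (−9) + 1056 × 0.00109863 V = -7.83984 V.

-7.8398 V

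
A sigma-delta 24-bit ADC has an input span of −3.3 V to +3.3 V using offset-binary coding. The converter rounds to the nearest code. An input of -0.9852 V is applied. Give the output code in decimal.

Full-scale span = 6.6 V; LSB = 6.6/2^24 = 0.39 µV.
Input sits at 5884227.212 steps above V_low.
round(5884227.212) = 5884227.

code 5884227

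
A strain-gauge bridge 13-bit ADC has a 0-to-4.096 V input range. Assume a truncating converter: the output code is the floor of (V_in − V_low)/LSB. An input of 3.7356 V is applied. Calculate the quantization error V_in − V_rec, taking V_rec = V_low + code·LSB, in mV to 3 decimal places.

0.100 mV

Step size: 4.096 V ÷ 2^13 = 0.500 mV.
Scaled input = 7471.2000 LSBs, so code = 7471.
Code 7471 maps back to 0 + 7471×0.0005 V = 3.7355 V.
Difference: 0.0001 V → 0.100 mV.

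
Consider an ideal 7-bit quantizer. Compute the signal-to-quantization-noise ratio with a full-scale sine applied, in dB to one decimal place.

SNR ≈ 6.02·N + 1.76 dB = 6.02·7 + 1.76 = 43.90 dB.

43.9 dB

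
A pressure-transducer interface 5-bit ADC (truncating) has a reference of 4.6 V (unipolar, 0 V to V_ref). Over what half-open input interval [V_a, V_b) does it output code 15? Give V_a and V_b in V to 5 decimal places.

[2.15625 V, 2.30000 V)

LSB = 4.6/2^5 = 143.750 mV.
V_a = V_low + 15·LSB = 2.15625 V; V_b = V_low + 16·LSB = 2.3 V.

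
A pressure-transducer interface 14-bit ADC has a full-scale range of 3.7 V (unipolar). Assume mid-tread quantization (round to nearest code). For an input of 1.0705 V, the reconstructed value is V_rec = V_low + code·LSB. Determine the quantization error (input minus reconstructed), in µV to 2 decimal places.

Step size: 3.7 V ÷ 2^14 = 225.83 µV.
(1.0705 − 0)/0.00022583 = 4740.2897; round gives code 4740.
Code 4740 maps back to 0 + 4740×0.00022583 V = 1.0704346 V.
Error = 1.0705 − 1.0704346 = 6.54297e-05 V = 65.43 µV.

65.43 µV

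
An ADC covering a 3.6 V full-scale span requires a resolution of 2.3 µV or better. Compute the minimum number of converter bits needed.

Number of steps required ≥ 3.6 V / 2.3 µV = 1565217.39.
Need 2^N ≥ 1565217.39; 2^20 = 1048576, 2^21 = 2097152.
Minimum N = 21.

21 bits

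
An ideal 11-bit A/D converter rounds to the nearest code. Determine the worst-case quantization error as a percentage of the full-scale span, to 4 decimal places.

0.0244 %

Rounding → worst-case error = ½ LSB = V_FS/2^12, so 100/4096 = 0.0244141 % of full scale.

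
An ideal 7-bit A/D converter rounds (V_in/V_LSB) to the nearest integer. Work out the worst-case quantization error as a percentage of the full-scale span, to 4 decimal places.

0.3906 %

Rounding → worst-case error = ½ LSB = V_FS/2^8, so 100/256 = 0.390625 % of full scale.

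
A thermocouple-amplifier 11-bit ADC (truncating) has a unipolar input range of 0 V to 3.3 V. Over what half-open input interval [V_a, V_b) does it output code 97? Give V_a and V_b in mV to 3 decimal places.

LSB = 3.3/2^11 = 1.611 mV.
V_a = V_low + 97·LSB = 0.156299 V; V_b = V_low + 98·LSB = 0.15791 V.

[156.299 mV, 157.910 mV)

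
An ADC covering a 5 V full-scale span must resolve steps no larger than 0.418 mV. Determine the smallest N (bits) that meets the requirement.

14 bits

Number of steps required ≥ 5 V / 0.418 mV = 11961.72.
Need 2^N ≥ 11961.72; 2^13 = 8192, 2^14 = 16384.
Minimum N = 14.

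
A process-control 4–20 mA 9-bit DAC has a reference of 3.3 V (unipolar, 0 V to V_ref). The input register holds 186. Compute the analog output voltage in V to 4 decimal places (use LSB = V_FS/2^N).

LSB = 3.3 V / 2^9 = 6.445 mV.
V_out = 0 + 186 × 0.00644531 V = 1.19883 V.

1.1988 V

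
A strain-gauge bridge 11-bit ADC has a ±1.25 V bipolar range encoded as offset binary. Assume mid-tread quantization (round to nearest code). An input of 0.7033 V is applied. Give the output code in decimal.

code 1600

Full-scale span = 2.5 V; LSB = 2.5/2^11 = 1.221 mV.
(0.7033 − (−1.25)) / 0.0012207 = 1600.143 LSBs.
Round → code 1600.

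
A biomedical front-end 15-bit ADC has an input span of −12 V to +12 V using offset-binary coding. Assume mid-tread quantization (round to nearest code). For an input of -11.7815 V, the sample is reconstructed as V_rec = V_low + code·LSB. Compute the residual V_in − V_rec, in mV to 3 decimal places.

LSB = 24/2^15 = 0.732 mV.
Scaled input = 298.3253 LSBs, so code = 298.
Code 298 maps back to (−12) + 298×0.000732422 V = -11.781738 V.
Error = -11.7815 − (−11.781738) = 0.000238281 V = 0.238 mV.

0.238 mV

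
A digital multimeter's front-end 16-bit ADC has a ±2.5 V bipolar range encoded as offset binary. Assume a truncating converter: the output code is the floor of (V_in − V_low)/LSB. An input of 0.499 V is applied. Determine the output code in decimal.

With 65536 levels over 5 V, one step is 76.29 µV.
Input sits at 39308.493 steps above V_low.
Floor → code 39308.

code 39308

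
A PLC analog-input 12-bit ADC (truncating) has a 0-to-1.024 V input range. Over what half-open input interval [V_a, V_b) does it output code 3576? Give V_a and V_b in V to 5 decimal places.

LSB = 1.024/2^12 = 250.00 µV.
V_a = V_low + 3576·LSB = 0.894 V; V_b = V_low + 3577·LSB = 0.89425 V.

[0.89400 V, 0.89425 V)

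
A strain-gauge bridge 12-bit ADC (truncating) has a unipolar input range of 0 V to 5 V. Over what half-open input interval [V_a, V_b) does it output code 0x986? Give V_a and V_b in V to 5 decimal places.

LSB = 5/2^12 = 1.221 mV.
Code 0x986 = 2438 decimal.
V_a = V_low + 2438·LSB = 2.97607 V; V_b = V_low + 2439·LSB = 2.97729 V.

[2.97607 V, 2.97729 V)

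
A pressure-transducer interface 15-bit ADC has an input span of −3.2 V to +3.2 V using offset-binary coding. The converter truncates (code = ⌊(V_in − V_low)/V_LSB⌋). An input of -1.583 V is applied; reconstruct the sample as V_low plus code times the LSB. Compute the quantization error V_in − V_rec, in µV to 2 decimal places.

One LSB is 6.4 V / 32768 = 195.31 µV.
(-1.583 − (−3.2))/0.000195313 = 8279.0400; ⌊·⌋ gives code 8279.
Code 8279 maps back to (−3.2) + 8279×0.000195313 V = -1.5830078 V.
Difference: 7.8125e-06 V → 7.81 µV.

7.81 µV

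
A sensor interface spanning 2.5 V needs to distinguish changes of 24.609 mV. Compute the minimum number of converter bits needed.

7 bits

Number of steps required ≥ 2.5 V / 24.609 mV = 101.59.
Need 2^N ≥ 101.59; 2^6 = 64, 2^7 = 128.
Minimum N = 7.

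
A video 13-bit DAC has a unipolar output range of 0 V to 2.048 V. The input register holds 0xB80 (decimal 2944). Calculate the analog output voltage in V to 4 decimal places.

0.7360 V

LSB = 2.048 V / 2^13 = 250.00 µV.
Code 0xB80 = 2944 decimal.
V_out = 0 + 2944 × 0.00025 V = 0.736 V.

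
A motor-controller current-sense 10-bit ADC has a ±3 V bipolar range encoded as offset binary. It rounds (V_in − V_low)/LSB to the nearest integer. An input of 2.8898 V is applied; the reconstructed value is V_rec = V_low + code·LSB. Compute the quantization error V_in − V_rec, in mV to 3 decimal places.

1.128 mV

Step size: 6 V ÷ 2^10 = 5.859 mV.
(V_in − V_low)/LSB = (2.8898 − (−3))/0.00585938 = 1005.1925 → code 1005 (round).
Code 1005 maps back to (−3) + 1005×0.00585938 V = 2.8886719 V.
Error = 2.8898 − 2.8886719 = 0.00112813 V = 1.128 mV.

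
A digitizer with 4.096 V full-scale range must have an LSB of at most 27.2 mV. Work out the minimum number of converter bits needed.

8 bits

Number of steps required ≥ 4.096 V / 27.2 mV = 150.59.
Need 2^N ≥ 150.59; 2^7 = 128, 2^8 = 256.
Minimum N = 8.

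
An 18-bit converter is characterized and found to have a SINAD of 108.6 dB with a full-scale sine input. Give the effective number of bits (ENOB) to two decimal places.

ENOB = (SINAD − 1.76) / 6.02 = (108.6 − 1.76)/6.02 = 17.748.

17.75 bits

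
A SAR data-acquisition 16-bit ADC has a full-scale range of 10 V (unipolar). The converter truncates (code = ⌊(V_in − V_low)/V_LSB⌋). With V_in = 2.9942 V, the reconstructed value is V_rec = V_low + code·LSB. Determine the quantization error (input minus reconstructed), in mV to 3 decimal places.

Step size: 10 V ÷ 2^16 = 152.59 µV.
(V_in − V_low)/LSB = (2.9942 − 0)/0.000152588 = 19622.7891 → code 19622 (floor).
Reconstructed: 2.9940796 V.
Error = 2.9942 − 2.9940796 = 0.00012041 V = 0.120 mV.

0.120 mV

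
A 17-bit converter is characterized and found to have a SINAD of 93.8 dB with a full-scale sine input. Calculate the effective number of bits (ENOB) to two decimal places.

ENOB = (SINAD − 1.76) / 6.02 = (93.8 − 1.76)/6.02 = 15.289.

15.29 bits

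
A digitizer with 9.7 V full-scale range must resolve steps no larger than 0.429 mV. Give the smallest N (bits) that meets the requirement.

Number of steps required ≥ 9.7 V / 0.429 mV = 22610.72.
Need 2^N ≥ 22610.72; 2^14 = 16384, 2^15 = 32768.
Minimum N = 15.

15 bits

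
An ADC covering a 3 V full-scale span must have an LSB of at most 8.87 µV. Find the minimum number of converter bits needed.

Number of steps required ≥ 3 V / 8.87 µV = 338218.71.
Need 2^N ≥ 338218.71; 2^18 = 262144, 2^19 = 524288.
Minimum N = 19.

19 bits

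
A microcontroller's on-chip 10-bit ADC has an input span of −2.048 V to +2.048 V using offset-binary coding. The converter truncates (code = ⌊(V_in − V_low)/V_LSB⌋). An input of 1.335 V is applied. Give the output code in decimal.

code 845

Full-scale span = 4.096 V; LSB = 4.096/2^10 = 4.000 mV.
Input sits at 845.750 steps above V_low.
⌊·⌋(845.750) = 845.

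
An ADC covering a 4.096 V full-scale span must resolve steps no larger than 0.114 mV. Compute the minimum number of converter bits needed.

Number of steps required ≥ 4.096 V / 0.114 mV = 35929.82.
Need 2^N ≥ 35929.82; 2^15 = 32768, 2^16 = 65536.
Minimum N = 16.

16 bits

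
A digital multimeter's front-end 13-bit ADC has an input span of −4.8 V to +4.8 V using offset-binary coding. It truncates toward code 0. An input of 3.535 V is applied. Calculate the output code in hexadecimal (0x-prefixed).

Full-scale span = 9.6 V; LSB = 9.6/2^13 = 1.172 mV.
(V_in − V_low)/LSB = (3.535 − (−4.8)) / 0.00117187 = 7112.533.
So the output code is 7112.
In hexadecimal (0x-prefixed): 0x1BC8.

code 0x1BC8 (decimal 7112)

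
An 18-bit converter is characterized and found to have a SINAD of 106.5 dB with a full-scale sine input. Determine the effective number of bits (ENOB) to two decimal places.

ENOB = (SINAD − 1.76) / 6.02 = (106.5 − 1.76)/6.02 = 17.399.

17.40 bits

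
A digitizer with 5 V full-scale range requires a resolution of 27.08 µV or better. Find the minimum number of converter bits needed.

Number of steps required ≥ 5 V / 27.08 µV = 184638.11.
Need 2^N ≥ 184638.11; 2^17 = 131072, 2^18 = 262144.
Minimum N = 18.

18 bits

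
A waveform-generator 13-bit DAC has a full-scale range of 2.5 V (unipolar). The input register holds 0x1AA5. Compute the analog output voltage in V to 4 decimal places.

LSB = 2.5 V / 2^13 = 305.18 µV.
Code 0x1AA5 = 6821 decimal.
V_out = 0 + 6821 × 0.000305176 V = 2.0816 V.

2.0816 V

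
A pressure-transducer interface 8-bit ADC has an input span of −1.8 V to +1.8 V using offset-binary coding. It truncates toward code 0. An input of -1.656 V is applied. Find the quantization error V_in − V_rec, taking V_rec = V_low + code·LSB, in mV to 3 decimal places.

LSB = 3.6/2^8 = 14.062 mV.
(-1.656 − (−1.8))/0.0140625 = 10.2400; ⌊·⌋ gives code 10.
Code 10 maps back to (−1.8) + 10×0.0140625 V = -1.659375 V.
V_in − V_rec = 0.003375 V = 3.375 mV.

3.375 mV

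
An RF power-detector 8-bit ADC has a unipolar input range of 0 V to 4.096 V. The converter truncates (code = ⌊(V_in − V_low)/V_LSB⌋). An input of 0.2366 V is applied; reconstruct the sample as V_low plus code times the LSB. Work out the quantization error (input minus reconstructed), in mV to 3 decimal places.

Step size: 4.096 V ÷ 2^8 = 16.000 mV.
Scaled input = 14.7875 LSBs, so code = 14.
V_rec = 0 + 14·0.016 = 0.224 V.
Error = 0.2366 − 0.224 = 0.0126 V = 12.600 mV.

12.600 mV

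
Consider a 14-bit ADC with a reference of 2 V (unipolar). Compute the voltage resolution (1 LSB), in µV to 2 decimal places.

Full-scale span = 2 V.
LSB = 2 / 2^14 = 2 / 16384 = 0.00012207 V = 122.07 µV.

122.07 µV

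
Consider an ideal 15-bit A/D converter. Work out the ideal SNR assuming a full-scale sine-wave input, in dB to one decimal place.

SNR ≈ 6.02·N + 1.76 dB = 6.02·15 + 1.76 = 92.06 dB.

92.1 dB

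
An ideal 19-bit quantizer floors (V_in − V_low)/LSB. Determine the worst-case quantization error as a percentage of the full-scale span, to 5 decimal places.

Truncating → worst-case error = 1 LSB = V_FS/2^19, so 100/524288 = 0.000190735 % of full scale.

0.00019 %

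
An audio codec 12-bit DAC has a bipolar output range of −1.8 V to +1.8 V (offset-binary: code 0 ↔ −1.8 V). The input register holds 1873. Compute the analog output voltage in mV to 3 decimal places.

-153.809 mV

LSB = 3.6 V / 2^12 = 0.879 mV.
V_out = (−1.8) + 1873 × 0.000878906 V = -0.153809 V.
= -153.809 mV.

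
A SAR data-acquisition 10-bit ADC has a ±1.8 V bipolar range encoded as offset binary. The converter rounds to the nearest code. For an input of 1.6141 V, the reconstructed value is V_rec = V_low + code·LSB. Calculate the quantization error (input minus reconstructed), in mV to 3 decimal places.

Step size: 3.6 V ÷ 2^10 = 3.516 mV.
(V_in − V_low)/LSB = (1.6141 − (−1.8))/0.00351563 = 971.1218 → code 971 (round).
Code 971 maps back to (−1.8) + 971×0.00351563 V = 1.6136719 V.
V_in − V_rec = 0.000428125 V = 0.428 mV.

0.428 mV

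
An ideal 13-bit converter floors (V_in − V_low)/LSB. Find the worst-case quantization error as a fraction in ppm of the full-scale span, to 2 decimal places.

Truncating → worst-case error = 1 LSB = V_FS/2^13, so 1e+06/8192 = 122.07 ppm of full scale.

122.07 ppm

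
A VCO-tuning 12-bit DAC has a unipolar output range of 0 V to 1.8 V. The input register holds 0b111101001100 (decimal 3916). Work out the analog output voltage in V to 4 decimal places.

1.7209 V

LSB = 1.8 V / 2^12 = 439.45 µV.
Code 0b111101001100 = 3916 decimal.
V_out = 0 + 3916 × 0.000439453 V = 1.7209 V.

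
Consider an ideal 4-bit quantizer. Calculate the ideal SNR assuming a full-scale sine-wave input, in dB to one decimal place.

SNR ≈ 6.02·N + 1.76 dB = 6.02·4 + 1.76 = 25.84 dB.

25.8 dB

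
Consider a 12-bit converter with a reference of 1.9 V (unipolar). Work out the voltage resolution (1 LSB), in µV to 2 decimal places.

Full-scale span = 1.9 V.
LSB = 1.9 / 2^12 = 1.9 / 4096 = 0.000463867 V = 463.87 µV.

463.87 µV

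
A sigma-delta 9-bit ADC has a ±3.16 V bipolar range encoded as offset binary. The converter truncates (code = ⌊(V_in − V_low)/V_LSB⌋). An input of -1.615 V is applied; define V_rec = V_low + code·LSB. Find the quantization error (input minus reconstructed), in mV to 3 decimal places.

LSB = 6.32/2^9 = 12.344 mV.
(V_in − V_low)/LSB = (-1.615 − (−3.16))/0.0123438 = 125.1646 → code 125 (floor).
Reconstructed: -1.6170312 V.
Error = -1.615 − (−1.6170312) = 0.00203125 V = 2.031 mV.

2.031 mV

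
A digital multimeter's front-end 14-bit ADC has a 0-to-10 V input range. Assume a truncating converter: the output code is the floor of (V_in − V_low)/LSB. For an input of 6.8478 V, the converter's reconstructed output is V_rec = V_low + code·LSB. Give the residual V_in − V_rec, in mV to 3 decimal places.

Step size: 10 V ÷ 2^14 = 0.610 mV.
(6.8478 − 0)/0.000610352 = 11219.4355; ⌊·⌋ gives code 11219.
Reconstructed: 6.8475342 V.
Difference: 0.00026582 V → 0.266 mV.

0.266 mV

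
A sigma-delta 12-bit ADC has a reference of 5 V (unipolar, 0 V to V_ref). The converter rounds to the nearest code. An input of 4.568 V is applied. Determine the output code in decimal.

Full-scale span = 5 V; LSB = 5/2^12 = 1.221 mV.
(V_in − V_low)/LSB = (4.568 − 0) / 0.0012207 = 3742.106.
round(3742.106) = 3742.

code 3742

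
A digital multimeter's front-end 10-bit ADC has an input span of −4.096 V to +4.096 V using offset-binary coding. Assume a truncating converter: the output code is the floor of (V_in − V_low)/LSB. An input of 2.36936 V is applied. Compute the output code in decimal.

With 1024 levels over 8.192 V, one step is 8.000 mV.
(2.36936 − (−4.096)) / 0.008 = 808.170 LSBs.
⌊·⌋(808.170) = 808.

code 808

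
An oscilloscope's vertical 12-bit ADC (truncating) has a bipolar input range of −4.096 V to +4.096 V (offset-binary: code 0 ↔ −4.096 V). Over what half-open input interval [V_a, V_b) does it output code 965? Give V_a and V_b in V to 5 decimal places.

LSB = 8.192/2^12 = 2.000 mV.
V_a = V_low + 965·LSB = -2.166 V; V_b = V_low + 966·LSB = -2.164 V.

[-2.16600 V, -2.16400 V)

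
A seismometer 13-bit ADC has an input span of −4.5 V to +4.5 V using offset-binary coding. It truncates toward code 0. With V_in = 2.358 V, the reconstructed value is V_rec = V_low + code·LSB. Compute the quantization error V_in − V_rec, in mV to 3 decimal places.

0.334 mV

LSB = 9/2^13 = 1.099 mV.
(V_in − V_low)/LSB = (2.358 − (−4.5))/0.00109863 = 6242.3040 → code 6242 (floor).
Code 6242 maps back to (−4.5) + 6242×0.00109863 V = 2.357666 V.
V_in − V_rec = 0.000333984 V = 0.334 mV.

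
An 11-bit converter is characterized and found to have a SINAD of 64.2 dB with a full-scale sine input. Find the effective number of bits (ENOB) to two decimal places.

10.37 bits

ENOB = (SINAD − 1.76) / 6.02 = (64.2 − 1.76)/6.02 = 10.372.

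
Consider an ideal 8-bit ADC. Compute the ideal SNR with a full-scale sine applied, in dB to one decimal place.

49.9 dB

SNR ≈ 6.02·N + 1.76 dB = 6.02·8 + 1.76 = 49.92 dB.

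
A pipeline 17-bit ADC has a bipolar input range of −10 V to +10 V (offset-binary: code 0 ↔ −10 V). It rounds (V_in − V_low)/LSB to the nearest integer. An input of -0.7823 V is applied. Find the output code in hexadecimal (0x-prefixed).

code 0xEBF9 (decimal 60409)

LSB = 20 V / 131072 = 152.59 µV.
(V_in − V_low)/LSB = (-0.7823 − (−10)) / 0.000152588 = 60409.119.
Round → code 60409.
In hexadecimal (0x-prefixed): 0xEBF9.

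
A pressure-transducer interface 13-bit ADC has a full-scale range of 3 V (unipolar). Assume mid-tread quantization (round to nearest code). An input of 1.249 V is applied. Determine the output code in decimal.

code 3411

Full-scale span = 3 V; LSB = 3/2^13 = 366.21 µV.
Input sits at 3410.603 steps above V_low.
Round → code 3411.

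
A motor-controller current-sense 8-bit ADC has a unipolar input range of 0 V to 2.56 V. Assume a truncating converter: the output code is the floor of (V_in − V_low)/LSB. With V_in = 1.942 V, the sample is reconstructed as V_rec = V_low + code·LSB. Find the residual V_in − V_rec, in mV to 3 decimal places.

Step size: 2.56 V ÷ 2^8 = 10.000 mV.
(1.942 − 0)/0.01 = 194.2000; ⌊·⌋ gives code 194.
Code 194 maps back to 0 + 194×0.01 V = 1.94 V.
V_in − V_rec = 0.002 V = 2.000 mV.

2.000 mV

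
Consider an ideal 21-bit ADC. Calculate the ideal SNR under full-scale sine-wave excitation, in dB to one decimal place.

128.2 dB

SNR ≈ 6.02·N + 1.76 dB = 6.02·21 + 1.76 = 128.18 dB.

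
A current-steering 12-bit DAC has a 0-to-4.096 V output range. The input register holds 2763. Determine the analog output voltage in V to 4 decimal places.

LSB = 4.096 V / 2^12 = 1.000 mV.
V_out = 0 + 2763 × 0.001 V = 2.763 V.

2.7630 V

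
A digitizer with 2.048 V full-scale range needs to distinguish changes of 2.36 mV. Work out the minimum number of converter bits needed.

Number of steps required ≥ 2.048 V / 2.36 mV = 867.80.
Need 2^N ≥ 867.80; 2^9 = 512, 2^10 = 1024.
Minimum N = 10.

10 bits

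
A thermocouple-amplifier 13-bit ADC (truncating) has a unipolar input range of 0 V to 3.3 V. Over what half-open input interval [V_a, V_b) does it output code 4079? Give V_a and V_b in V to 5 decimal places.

[1.64315 V, 1.64355 V)

LSB = 3.3/2^13 = 402.83 µV.
V_a = V_low + 4079·LSB = 1.64315 V; V_b = V_low + 4080·LSB = 1.64355 V.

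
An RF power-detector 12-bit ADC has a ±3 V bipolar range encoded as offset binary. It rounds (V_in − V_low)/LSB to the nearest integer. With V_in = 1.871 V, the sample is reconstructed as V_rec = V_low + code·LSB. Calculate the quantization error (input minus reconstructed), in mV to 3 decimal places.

LSB = 6/2^12 = 1.465 mV.
(V_in − V_low)/LSB = (1.871 − (−3))/0.00146484 = 3325.2693 → code 3325 (round).
V_rec = (−3) + 3325·0.00146484 = 1.8706055 V.
V_in − V_rec = 0.000394531 V = 0.395 mV.

0.395 mV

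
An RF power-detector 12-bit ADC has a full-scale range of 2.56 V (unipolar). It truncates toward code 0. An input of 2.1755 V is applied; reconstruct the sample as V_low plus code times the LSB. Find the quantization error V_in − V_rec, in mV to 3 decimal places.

0.500 mV

One LSB is 2.56 V / 4096 = 0.625 mV.
Scaled input = 3480.8000 LSBs, so code = 3480.
Code 3480 maps back to 0 + 3480×0.000625 V = 2.175 V.
V_in − V_rec = 0.0005 V = 0.500 mV.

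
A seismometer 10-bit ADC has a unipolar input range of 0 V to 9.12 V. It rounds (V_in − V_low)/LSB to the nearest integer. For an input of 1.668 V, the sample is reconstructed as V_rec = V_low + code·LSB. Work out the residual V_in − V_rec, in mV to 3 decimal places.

2.531 mV

One LSB is 9.12 V / 1024 = 8.906 mV.
(1.668 − 0)/0.00890625 = 187.2842; round gives code 187.
V_rec = 0 + 187·0.00890625 = 1.6654688 V.
Difference: 0.00253125 V → 2.531 mV.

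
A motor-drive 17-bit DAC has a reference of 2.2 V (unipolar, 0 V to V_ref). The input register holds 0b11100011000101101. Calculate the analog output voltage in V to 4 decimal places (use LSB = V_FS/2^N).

1.9515 V

LSB = 2.2 V / 2^17 = 16.78 µV.
Code 0b11100011000101101 = 116269 decimal.
V_out = 0 + 116269 × 1.67847e-05 V = 1.95154 V.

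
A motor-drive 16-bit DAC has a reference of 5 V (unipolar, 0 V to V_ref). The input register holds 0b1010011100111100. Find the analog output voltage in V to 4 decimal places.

3.2663 V

LSB = 5 V / 2^16 = 76.29 µV.
Code 0b1010011100111100 = 42812 decimal.
V_out = 0 + 42812 × 7.62939e-05 V = 3.2663 V.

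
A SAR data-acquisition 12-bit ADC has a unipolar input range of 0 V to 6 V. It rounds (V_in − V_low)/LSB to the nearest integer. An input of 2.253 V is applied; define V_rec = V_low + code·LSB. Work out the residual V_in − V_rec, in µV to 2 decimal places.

70.31 µV

LSB = 6/2^12 = 1.465 mV.
(2.253 − 0)/0.00146484 = 1538.0480; round gives code 1538.
V_rec = 0 + 1538·0.00146484 = 2.2529297 V.
Error = 2.253 − 2.2529297 = 7.03125e-05 V = 70.31 µV.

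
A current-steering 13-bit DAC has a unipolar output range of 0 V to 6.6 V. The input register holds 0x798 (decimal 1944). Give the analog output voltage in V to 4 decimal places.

1.5662 V

LSB = 6.6 V / 2^13 = 0.806 mV.
Code 0x798 = 1944 decimal.
V_out = 0 + 1944 × 0.000805664 V = 1.56621 V.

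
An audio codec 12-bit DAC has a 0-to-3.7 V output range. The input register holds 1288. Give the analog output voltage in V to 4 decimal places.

LSB = 3.7 V / 2^12 = 0.903 mV.
V_out = 0 + 1288 × 0.00090332 V = 1.16348 V.

1.1635 V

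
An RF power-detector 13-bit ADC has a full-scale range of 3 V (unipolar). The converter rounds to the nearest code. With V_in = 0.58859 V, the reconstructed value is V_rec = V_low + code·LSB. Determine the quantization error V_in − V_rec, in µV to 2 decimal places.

89.02 µV

Step size: 3 V ÷ 2^13 = 366.21 µV.
Scaled input = 1607.2431 LSBs, so code = 1607.
Code 1607 maps back to 0 + 1607×0.000366211 V = 0.58850098 V.
V_in − V_rec = 8.90234e-05 V = 89.02 µV.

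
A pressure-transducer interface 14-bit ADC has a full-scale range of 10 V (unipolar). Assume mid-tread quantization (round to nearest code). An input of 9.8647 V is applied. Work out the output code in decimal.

LSB = 10 V / 16384 = 0.610 mV.
Input sits at 16162.324 steps above V_low.
So the output code is 16162.

code 16162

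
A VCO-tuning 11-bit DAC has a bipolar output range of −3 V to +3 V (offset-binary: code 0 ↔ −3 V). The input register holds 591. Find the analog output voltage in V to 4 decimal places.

-1.2686 V

LSB = 6 V / 2^11 = 2.930 mV.
V_out = (−3) + 591 × 0.00292969 V = -1.26855 V.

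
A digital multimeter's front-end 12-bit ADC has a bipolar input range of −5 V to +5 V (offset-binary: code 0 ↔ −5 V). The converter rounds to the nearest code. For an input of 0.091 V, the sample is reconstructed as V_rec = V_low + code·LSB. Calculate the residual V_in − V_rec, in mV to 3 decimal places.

LSB = 10/2^12 = 2.441 mV.
Scaled input = 2085.2736 LSBs, so code = 2085.
V_rec = (−5) + 2085·0.00244141 = 0.090332031 V.
V_in − V_rec = 0.000667969 V = 0.668 mV.

0.668 mV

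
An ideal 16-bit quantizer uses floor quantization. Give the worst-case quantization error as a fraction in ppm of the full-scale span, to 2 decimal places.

Truncating → worst-case error = 1 LSB = V_FS/2^16, so 1e+06/65536 = 15.2588 ppm of full scale.

15.26 ppm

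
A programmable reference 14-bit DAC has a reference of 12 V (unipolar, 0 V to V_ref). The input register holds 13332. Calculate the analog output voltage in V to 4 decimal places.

9.7646 V

LSB = 12 V / 2^14 = 0.732 mV.
V_out = 0 + 13332 × 0.000732422 V = 9.76465 V.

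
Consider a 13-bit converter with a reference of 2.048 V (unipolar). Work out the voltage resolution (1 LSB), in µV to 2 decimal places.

Full-scale span = 2.048 V.
LSB = 2.048 / 2^13 = 2.048 / 8192 = 0.00025 V = 250.00 µV.

250.00 µV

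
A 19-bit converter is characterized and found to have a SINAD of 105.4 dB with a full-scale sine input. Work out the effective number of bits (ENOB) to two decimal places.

ENOB = (SINAD − 1.76) / 6.02 = (105.4 − 1.76)/6.02 = 17.216.

17.22 bits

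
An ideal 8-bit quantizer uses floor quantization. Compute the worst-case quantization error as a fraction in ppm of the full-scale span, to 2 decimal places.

3906.25 ppm

Truncating → worst-case error = 1 LSB = V_FS/2^8, so 1e+06/256 = 3906.25 ppm of full scale.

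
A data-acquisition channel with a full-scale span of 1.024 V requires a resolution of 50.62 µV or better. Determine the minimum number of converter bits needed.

15 bits

Number of steps required ≥ 1.024 V / 50.62 µV = 20229.16.
Need 2^N ≥ 20229.16; 2^14 = 16384, 2^15 = 32768.
Minimum N = 15.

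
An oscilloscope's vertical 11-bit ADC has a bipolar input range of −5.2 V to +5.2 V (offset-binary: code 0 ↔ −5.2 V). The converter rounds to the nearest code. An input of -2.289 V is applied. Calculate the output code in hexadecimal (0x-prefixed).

LSB = 10.4 V / 2048 = 5.078 mV.
(-2.289 − (−5.2)) / 0.00507813 = 573.243 LSBs.
round(573.243) = 573.
In hexadecimal (0x-prefixed): 0x23D.

code 0x23D (decimal 573)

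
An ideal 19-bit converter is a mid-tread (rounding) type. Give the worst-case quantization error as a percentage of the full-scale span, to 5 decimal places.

0.00010 %

Rounding → worst-case error = ½ LSB = V_FS/2^20, so 100/1048576 = 9.53674e-05 % of full scale.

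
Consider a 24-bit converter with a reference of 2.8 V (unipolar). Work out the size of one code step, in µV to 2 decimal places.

0.17 µV

Full-scale span = 2.8 V.
LSB = 2.8 / 2^24 = 2.8 / 16777216 = 1.66893e-07 V = 0.17 µV.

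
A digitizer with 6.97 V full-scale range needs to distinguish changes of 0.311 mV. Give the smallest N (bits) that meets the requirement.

15 bits

Number of steps required ≥ 6.97 V / 0.311 mV = 22411.58.
Need 2^N ≥ 22411.58; 2^14 = 16384, 2^15 = 32768.
Minimum N = 15.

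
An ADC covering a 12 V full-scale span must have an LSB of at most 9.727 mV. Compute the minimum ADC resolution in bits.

Number of steps required ≥ 12 V / 9.727 mV = 1233.68.
Need 2^N ≥ 1233.68; 2^10 = 1024, 2^11 = 2048.
Minimum N = 11.

11 bits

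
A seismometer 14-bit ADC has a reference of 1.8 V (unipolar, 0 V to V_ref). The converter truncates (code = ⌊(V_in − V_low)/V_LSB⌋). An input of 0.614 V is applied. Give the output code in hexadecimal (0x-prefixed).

code 0x15D4 (decimal 5588)

Full-scale span = 1.8 V; LSB = 1.8/2^14 = 109.86 µV.
(0.614 − 0) / 0.000109863 = 5588.764 LSBs.
So the output code is 5588.
In hexadecimal (0x-prefixed): 0x15D4.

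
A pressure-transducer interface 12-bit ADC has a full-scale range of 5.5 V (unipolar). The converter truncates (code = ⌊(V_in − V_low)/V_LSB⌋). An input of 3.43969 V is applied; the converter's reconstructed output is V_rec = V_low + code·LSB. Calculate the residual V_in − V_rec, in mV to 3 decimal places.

0.847 mV

LSB = 5.5/2^12 = 1.343 mV.
(3.43969 − 0)/0.00134277 = 2561.6310; ⌊·⌋ gives code 2561.
Reconstructed: 3.4388428 V.
Difference: 0.000847227 V → 0.847 mV.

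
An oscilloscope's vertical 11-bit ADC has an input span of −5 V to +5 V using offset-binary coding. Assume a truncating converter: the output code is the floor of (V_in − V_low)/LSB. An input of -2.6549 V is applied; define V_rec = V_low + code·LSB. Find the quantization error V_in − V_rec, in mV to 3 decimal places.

One LSB is 10 V / 2048 = 4.883 mV.
(V_in − V_low)/LSB = (-2.6549 − (−5))/0.00488281 = 480.2765 → code 480 (floor).
Code 480 maps back to (−5) + 480×0.00488281 V = -2.65625 V.
V_in − V_rec = 0.00135 V = 1.350 mV.

1.350 mV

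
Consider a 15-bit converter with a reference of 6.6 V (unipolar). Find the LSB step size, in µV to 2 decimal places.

201.42 µV

Full-scale span = 6.6 V.
LSB = 6.6 / 2^15 = 6.6 / 32768 = 0.000201416 V = 201.42 µV.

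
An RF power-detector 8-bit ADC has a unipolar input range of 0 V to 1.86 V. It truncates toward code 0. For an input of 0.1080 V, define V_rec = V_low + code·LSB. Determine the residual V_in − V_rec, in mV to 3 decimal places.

6.281 mV

Step size: 1.86 V ÷ 2^8 = 7.266 mV.
(V_in − V_low)/LSB = (0.1080 − 0)/0.00726563 = 14.8645 → code 14 (floor).
Code 14 maps back to 0 + 14×0.00726563 V = 0.10171875 V.
V_in − V_rec = 0.00628125 V = 6.281 mV.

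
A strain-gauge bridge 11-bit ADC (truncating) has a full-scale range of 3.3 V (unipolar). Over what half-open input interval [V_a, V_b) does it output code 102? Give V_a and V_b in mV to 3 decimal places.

LSB = 3.3/2^11 = 1.611 mV.
V_a = V_low + 102·LSB = 0.164355 V; V_b = V_low + 103·LSB = 0.165967 V.

[164.355 mV, 165.967 mV)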